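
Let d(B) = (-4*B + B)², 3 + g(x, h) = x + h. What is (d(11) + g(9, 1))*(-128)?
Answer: -140288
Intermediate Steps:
g(x, h) = -3 + h + x (g(x, h) = -3 + (x + h) = -3 + (h + x) = -3 + h + x)
d(B) = 9*B² (d(B) = (-3*B)² = 9*B²)
(d(11) + g(9, 1))*(-128) = (9*11² + (-3 + 1 + 9))*(-128) = (9*121 + 7)*(-128) = (1089 + 7)*(-128) = 1096*(-128) = -140288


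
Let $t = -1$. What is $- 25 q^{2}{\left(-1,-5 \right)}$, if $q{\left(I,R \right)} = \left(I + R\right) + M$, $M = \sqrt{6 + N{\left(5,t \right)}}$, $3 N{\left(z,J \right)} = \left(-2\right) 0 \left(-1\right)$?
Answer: $-1050 + 300 \sqrt{6} \approx -315.15$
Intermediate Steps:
$N{\left(z,J \right)} = 0$ ($N{\left(z,J \right)} = \frac{\left(-2\right) 0 \left(-1\right)}{3} = \frac{0 \left(-1\right)}{3} = \frac{1}{3} \cdot 0 = 0$)
$M = \sqrt{6}$ ($M = \sqrt{6 + 0} = \sqrt{6} \approx 2.4495$)
$q{\left(I,R \right)} = I + R + \sqrt{6}$ ($q{\left(I,R \right)} = \left(I + R\right) + \sqrt{6} = I + R + \sqrt{6}$)
$- 25 q^{2}{\left(-1,-5 \right)} = - 25 \left(-1 - 5 + \sqrt{6}\right)^{2} = - 25 \left(-6 + \sqrt{6}\right)^{2}$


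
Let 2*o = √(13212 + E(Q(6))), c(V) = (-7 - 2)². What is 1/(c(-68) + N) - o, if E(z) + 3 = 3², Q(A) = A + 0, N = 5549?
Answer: 1/5630 - √13218/2 ≈ -57.485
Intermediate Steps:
c(V) = 81 (c(V) = (-9)² = 81)
Q(A) = A
E(z) = 6 (E(z) = -3 + 3² = -3 + 9 = 6)
o = √13218/2 (o = √(13212 + 6)/2 = √13218/2 ≈ 57.485)
1/(c(-68) + N) - o = 1/(81 + 5549) - √13218/2 = 1/5630 - √13218/2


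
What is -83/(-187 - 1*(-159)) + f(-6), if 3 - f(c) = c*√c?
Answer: 167/28 + 6*I*√6 ≈ 5.9643 + 14.697*I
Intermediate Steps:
f(c) = 3 - c^(3/2) (f(c) = 3 - c*√c = 3 - c^(3/2))
-83/(-187 - 1*(-159)) + f(-6) = -83/(-187 - 1*(-159)) + (3 - (-6)^(3/2)) = -83/(-187 + 159) + (3 - (-6)*I*√6) = -83/(-28) + (3 + 6*I*√6) = -83*(-1/28) + (3 + 6*I*√6) = 83/28 + (3 + 6*I*√6) = 167/28 + 6*I*√6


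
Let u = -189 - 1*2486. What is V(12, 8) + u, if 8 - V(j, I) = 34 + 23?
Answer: -2724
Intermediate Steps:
V(j, I) = -49 (V(j, I) = 8 - (34 + 23) = 8 - 1*57 = 8 - 57 = -49)
u = -2675 (u = -189 - 2486 = -2675)
V(12, 8) + u = -49 - 2675 = -2724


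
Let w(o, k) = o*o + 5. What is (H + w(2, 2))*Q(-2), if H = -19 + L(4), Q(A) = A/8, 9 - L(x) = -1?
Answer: 0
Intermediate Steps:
L(x) = 10 (L(x) = 9 - 1*(-1) = 9 + 1 = 10)
Q(A) = A/8 (Q(A) = A*(⅛) = A/8)
w(o, k) = 5 + o² (w(o, k) = o² + 5 = 5 + o²)
H = -9 (H = -19 + 10 = -9)
(H + w(2, 2))*Q(-2) = (-9 + (5 + 2²))*((⅛)*(-2)) = (-9 + (5 + 4))*(-¼) = (-9 + 9)*(-¼) = 0*(-¼) = 0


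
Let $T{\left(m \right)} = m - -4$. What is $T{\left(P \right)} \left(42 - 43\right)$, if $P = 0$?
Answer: $-4$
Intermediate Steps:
$T{\left(m \right)} = 4 + m$ ($T{\left(m \right)} = m + 4 = 4 + m$)
$T{\left(P \right)} \left(42 - 43\right) = \left(4 + 0\right) \left(42 - 43\right) = 4 \left(-1\right) = -4$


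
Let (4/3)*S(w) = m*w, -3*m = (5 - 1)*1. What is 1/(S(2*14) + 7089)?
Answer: 1/7061 ≈ 0.00014162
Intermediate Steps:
m = -4/3 (m = -(5 - 1)/3 = -4/3 ≈ -1.3333)
S(w) = -w (S(w) = 3*(-4*w/3)/4 = -w)
1/(S(2*14) + 7089) = 1/(-2*14 + 7089) = 1/(-1*28 + 7089) = 1/(-28 + 7089) = 1/7061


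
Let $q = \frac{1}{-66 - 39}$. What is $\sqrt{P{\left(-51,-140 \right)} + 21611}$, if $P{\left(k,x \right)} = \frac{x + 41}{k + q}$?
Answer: $\frac{\sqrt{155001181829}}{2678} \approx 147.01$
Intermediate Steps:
$q = - \frac{1}{105}$ ($q = \frac{1}{-105} = - \frac{1}{105} \approx -0.0095238$)
$P{\left(k,x \right)} = \frac{41 + x}{- \frac{1}{105} + k}$ ($P{\left(k,x \right)} = \frac{x + 41}{k - \frac{1}{105}} = \frac{41 + x}{- \frac{1}{105} + k}$)
$\sqrt{P{\left(-51,-140 \right)} + 21611} = \sqrt{\frac{105 \left(41 - 140\right)}{-1 + 105 \left(-51\right)} + 21611} = \sqrt{105 \frac{1}{-1 - 5355} \left(-99\right) + 21611} = \sqrt{105 \frac{1}{-5356} \left(-99\right) + 21611} = \sqrt{105 \left(- \frac{1}{5356}\right) \left(-99\right) + 21611} = \sqrt{\frac{10395}{5356} + 21611} = \sqrt{\frac{115758911}{5356}} = \frac{\sqrt{155001181829}}{2678}$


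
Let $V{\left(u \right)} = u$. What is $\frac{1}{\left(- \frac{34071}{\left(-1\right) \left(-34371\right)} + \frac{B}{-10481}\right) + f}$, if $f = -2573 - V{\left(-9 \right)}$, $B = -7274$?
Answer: $- \frac{120080817}{307922909287} \approx -0.00038997$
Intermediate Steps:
$f = -2564$ ($f = -2573 - -9 = -2573 + 9 = -2564$)
$\frac{1}{\left(- \frac{34071}{\left(-1\right) \left(-34371\right)} + \frac{B}{-10481}\right) + f} = \frac{1}{\left(- \frac{34071}{\left(-1\right) \left(-34371\right)} - \frac{7274}{-10481}\right) - 2564} = \frac{1}{\left(- \frac{34071}{34371} - - \frac{7274}{10481}\right) - 2564} = \frac{1}{\left(\left(-34071\right) \frac{1}{34371} + \frac{7274}{10481}\right) - 2564} = \frac{1}{\left(- \frac{11357}{11457} + \frac{7274}{10481}\right) - 2564} = \frac{1}{- \frac{35694499}{120080817} - 2564} = \frac{1}{- \frac{307922909287}{120080817}} = - \frac{120080817}{307922909287}$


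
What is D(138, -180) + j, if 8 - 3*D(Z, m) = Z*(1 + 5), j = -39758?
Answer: -120094/3 ≈ -40031.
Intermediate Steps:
D(Z, m) = 8/3 - 2*Z (D(Z, m) = 8/3 - Z*(1 + 5)/3 = 8/3 - Z*6/3 = 8/3 - 2*Z)
D(138, -180) + j = (8/3 - 2*138) - 39758 = (8/3 - 276) - 39758 = -820/3 - 39758 = -120094/3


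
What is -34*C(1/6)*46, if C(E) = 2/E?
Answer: -18768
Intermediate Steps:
-34*C(1/6)*46 = -68/(1/6)*46 = -68/1/6*46 = -68*6*46 = -34*12*46 = -408*46 = -18768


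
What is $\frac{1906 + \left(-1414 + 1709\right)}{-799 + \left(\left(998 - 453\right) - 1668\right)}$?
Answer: $- \frac{71}{62} \approx -1.1452$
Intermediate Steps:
$\frac{1906 + \left(-1414 + 1709\right)}{-799 + \left(\left(998 - 453\right) - 1668\right)} = \frac{1906 + 295}{-799 + \left(545 - 1668\right)} = \frac{2201}{-799 - 1123} = \frac{2201}{-1922} = 2201 \left(- \frac{1}{1922}\right) = - \frac{71}{62}$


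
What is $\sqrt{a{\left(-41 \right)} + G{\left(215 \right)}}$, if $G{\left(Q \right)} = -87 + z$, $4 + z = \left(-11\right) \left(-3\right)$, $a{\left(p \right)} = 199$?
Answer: $\sqrt{141} \approx 11.874$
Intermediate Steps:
$z = 29$ ($z = -4 - -33 = -4 + 33 = 29$)
$G{\left(Q \right)} = -58$ ($G{\left(Q \right)} = -87 + 29 = -58$)
$\sqrt{a{\left(-41 \right)} + G{\left(215 \right)}} = \sqrt{199 - 58} = \sqrt{141}$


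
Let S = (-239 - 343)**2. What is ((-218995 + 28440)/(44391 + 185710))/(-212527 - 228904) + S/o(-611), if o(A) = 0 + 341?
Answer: 34405454945777699/34636636655071 ≈ 993.33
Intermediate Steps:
o(A) = 341
S = 338724 (S = (-582)**2 = 338724)
((-218995 + 28440)/(44391 + 185710))/(-212527 - 228904) + S/o(-611) = ((-218995 + 28440)/(44391 + 185710))/(-212527 - 228904) + 338724/341 = -190555/230101/(-441431) + 338724*(1/341) = -190555*1/230101*(-1/441431) + 338724/341 = -190555/230101*(-1/441431) + 338724/341 = 190555/101573714531 + 338724/341 = 34405454945777699/34636636655071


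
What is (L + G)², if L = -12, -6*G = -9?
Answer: 441/4 ≈ 110.25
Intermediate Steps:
G = 3/2 (G = -⅙*(-9) = 3/2 ≈ 1.5000)
(L + G)² = (-12 + 3/2)² = (-21/2)² = 441/4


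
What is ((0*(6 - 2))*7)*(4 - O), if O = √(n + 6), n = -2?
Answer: 0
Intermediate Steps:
O = 2 (O = √(-2 + 6) = √4 = 2)
((0*(6 - 2))*7)*(4 - O) = ((0*(6 - 2))*7)*(4 - 1*2) = ((0*4)*7)*(4 - 2) = (0*7)*2 = 0*2 = 0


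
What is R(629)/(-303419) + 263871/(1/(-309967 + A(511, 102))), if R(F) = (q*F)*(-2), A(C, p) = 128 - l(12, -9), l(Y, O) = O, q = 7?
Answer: -24806066443439864/303419 ≈ -8.1755e+10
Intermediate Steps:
A(C, p) = 137 (A(C, p) = 128 - 1*(-9) = 128 + 9 = 137)
R(F) = -14*F (R(F) = (7*F)*(-2) = -14*F)
R(629)/(-303419) + 263871/(1/(-309967 + A(511, 102))) = -14*629/(-303419) + 263871/(1/(-309967 + 137)) = -8806*(-1/303419) + 263871/(1/(-309830)) = 8806/303419 + 263871/(-1/309830) = 8806/303419 + 263871*(-309830) = 8806/303419 - 81755151930 = -24806066443439864/303419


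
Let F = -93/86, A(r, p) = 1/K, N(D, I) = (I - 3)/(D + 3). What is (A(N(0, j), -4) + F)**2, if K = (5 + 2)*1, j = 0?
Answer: 319225/362404 ≈ 0.88085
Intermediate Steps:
N(D, I) = (-3 + I)/(3 + D)
K = 7 (K = 7*1 = 7)
A(r, p) = 1/7
F = -93/86 (F = -93*1/86 = -93/86 ≈ -1.0814)
(A(N(0, j), -4) + F)**2 = (1/7 - 93/86)**2 = (-565/602)**2 = 319225/362404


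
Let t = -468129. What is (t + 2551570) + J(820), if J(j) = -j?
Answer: 2082621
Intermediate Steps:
(t + 2551570) + J(820) = (-468129 + 2551570) - 1*820 = 2083441 - 820 = 2082621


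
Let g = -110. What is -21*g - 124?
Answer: 2186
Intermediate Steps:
-21*g - 124 = -21*(-110) - 124 = 2310 - 124 = 2186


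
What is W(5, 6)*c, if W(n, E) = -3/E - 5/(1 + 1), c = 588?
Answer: -1764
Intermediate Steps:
W(n, E) = -5/2 - 3/E (W(n, E) = -3/E - 5/2 = -5/2 - 3/E)
W(5, 6)*c = (-5/2 - 3/6)*588 = (-5/2 - 3*⅙)*588 = (-5/2 - ½)*588 = -3*588 = -1764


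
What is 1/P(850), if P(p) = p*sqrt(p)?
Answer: sqrt(34)/144500 ≈ 4.0353e-5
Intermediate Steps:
P(p) = p**(3/2)
1/P(850) = 1/(850**(3/2)) = 1/(4250*sqrt(34)) = sqrt(34)/144500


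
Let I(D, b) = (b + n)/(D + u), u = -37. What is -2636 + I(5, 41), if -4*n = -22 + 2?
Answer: -42199/16 ≈ -2637.4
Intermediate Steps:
n = 5 (n = -(-22 + 2)/4 = -¼*(-20) = 5)
I(D, b) = (5 + b)/(-37 + D) (I(D, b) = (b + 5)/(D - 37) = (5 + b)/(-37 + D))
-2636 + I(5, 41) = -2636 + (5 + 41)/(-37 + 5) = -2636 + 46/(-32) = -2636 - 1/32*46 = -2636 - 23/16 = -42199/16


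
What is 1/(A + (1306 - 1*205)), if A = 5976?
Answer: 1/7077 ≈ 0.00014130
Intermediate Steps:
1/(A + (1306 - 1*205)) = 1/(5976 + (1306 - 1*205)) = 1/(5976 + (1306 - 205)) = 1/(5976 + 1101) = 1/7077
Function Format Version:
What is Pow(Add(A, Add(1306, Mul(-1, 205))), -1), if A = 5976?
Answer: Rational(1, 7077) ≈ 0.00014130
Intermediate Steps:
Pow(Add(A, Add(1306, Mul(-1, 205))), -1) = Pow(Add(5976, Add(1306, Mul(-1, 205))), -1) = Pow(Add(5976, Add(1306, -205)), -1) = Pow(Add(5976, 1101), -1) = Pow(7077, -1) = Rational(1, 7077)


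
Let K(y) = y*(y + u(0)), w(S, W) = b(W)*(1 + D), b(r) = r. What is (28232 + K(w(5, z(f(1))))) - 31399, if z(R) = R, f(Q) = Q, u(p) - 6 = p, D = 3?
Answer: -3127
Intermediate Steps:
u(p) = 6 + p
w(S, W) = 4*W (w(S, W) = W*(1 + 3) = W*4 = 4*W)
K(y) = y*(6 + y) (K(y) = y*(y + (6 + 0)) = y*(y + 6) = y*(6 + y))
(28232 + K(w(5, z(f(1))))) - 31399 = (28232 + (4*1)*(6 + 4*1)) - 31399 = (28232 + 4*(6 + 4)) - 31399 = (28232 + 4*10) - 31399 = (28232 + 40) - 31399 = 28272 - 31399 = -3127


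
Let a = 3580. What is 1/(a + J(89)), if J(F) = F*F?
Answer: 1/11501 ≈ 8.6949e-5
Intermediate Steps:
J(F) = F²
1/(a + J(89)) = 1/(3580 + 89²) = 1/(3580 + 7921) = 1/11501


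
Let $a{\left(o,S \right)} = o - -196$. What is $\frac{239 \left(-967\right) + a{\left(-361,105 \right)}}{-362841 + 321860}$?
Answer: $\frac{231278}{40981} \approx 5.6435$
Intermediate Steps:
$a{\left(o,S \right)} = 196 + o$ ($a{\left(o,S \right)} = o + 196 = 196 + o$)
$\frac{239 \left(-967\right) + a{\left(-361,105 \right)}}{-362841 + 321860} = \frac{239 \left(-967\right) + \left(196 - 361\right)}{-362841 + 321860} = \frac{-231113 - 165}{-40981} = \left(-231278\right) \left(- \frac{1}{40981}\right) = \frac{231278}{40981}$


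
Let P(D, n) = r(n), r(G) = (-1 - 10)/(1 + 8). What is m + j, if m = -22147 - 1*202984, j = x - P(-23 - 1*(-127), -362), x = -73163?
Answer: -2684635/9 ≈ -2.9829e+5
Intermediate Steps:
r(G) = -11/9
P(D, n) = -11/9
j = -658456/9 (j = -73163 - 1*(-11/9) = -73163 + 11/9 = -658456/9 ≈ -73162.)
m = -225131 (m = -22147 - 202984 = -225131)
m + j = -225131 - 658456/9 = -2684635/9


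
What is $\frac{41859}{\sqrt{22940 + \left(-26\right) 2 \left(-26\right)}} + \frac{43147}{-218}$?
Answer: $- \frac{43147}{218} + \frac{41859 \sqrt{6073}}{12146} \approx 70.648$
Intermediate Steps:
$\frac{41859}{\sqrt{22940 + \left(-26\right) 2 \left(-26\right)}} + \frac{43147}{-218} = \frac{41859}{\sqrt{22940 - -1352}} + 43147 \left(- \frac{1}{218}\right) = \frac{41859}{\sqrt{22940 + 1352}} - \frac{43147}{218} = \frac{41859}{\sqrt{24292}} - \frac{43147}{218} = \frac{41859}{2 \sqrt{6073}} - \frac{43147}{218} = 41859 \frac{\sqrt{6073}}{12146} - \frac{43147}{218} = \frac{41859 \sqrt{6073}}{12146} - \frac{43147}{218} = - \frac{43147}{218} + \frac{41859 \sqrt{6073}}{12146}$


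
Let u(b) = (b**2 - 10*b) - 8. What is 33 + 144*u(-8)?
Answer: 19617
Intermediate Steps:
u(b) = -8 + b**2 - 10*b
33 + 144*u(-8) = 33 + 144*(-8 + (-8)**2 - 10*(-8)) = 33 + 144*(-8 + 64 + 80) = 33 + 144*136 = 33 + 19584 = 19617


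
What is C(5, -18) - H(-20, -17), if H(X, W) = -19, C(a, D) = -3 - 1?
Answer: 15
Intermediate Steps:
C(a, D) = -4
C(5, -18) - H(-20, -17) = -4 - 1*(-19) = -4 + 19 = 15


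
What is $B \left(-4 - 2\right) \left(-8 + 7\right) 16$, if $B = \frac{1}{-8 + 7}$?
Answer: $-96$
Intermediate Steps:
$B = -1$ ($B = \frac{1}{-1} = -1$)
$B \left(-4 - 2\right) \left(-8 + 7\right) 16 = - \left(-4 - 2\right) \left(-8 + 7\right) 16 = - \left(-6\right) \left(-1\right) 16 = \left(-1\right) 6 \cdot 16 = \left(-6\right) 16 = -96$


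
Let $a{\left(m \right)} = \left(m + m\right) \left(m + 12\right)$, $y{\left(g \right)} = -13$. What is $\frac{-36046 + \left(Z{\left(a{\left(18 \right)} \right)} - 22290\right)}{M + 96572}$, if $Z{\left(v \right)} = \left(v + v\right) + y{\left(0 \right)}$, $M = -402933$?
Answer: $\frac{56189}{306361} \approx 0.18341$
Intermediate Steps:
$a{\left(m \right)} = 2 m \left(12 + m\right)$
$Z{\left(v \right)} = -13 + 2 v$ ($Z{\left(v \right)} = \left(v + v\right) - 13 = 2 v - 13 = -13 + 2 v$)
$\frac{-36046 + \left(Z{\left(a{\left(18 \right)} \right)} - 22290\right)}{M + 96572} = \frac{-36046 - \left(22303 - 4 \cdot 18 \left(12 + 18\right)\right)}{-402933 + 96572} = \frac{-36046 - \left(22303 - 4 \cdot 18 \cdot 30\right)}{-306361} = \left(-36046 + \left(\left(-13 + 2 \cdot 1080\right) - 22290\right)\right) \left(- \frac{1}{306361}\right) = \left(-36046 + \left(\left(-13 + 2160\right) - 22290\right)\right) \left(- \frac{1}{306361}\right) = \left(-36046 + \left(2147 - 22290\right)\right) \left(- \frac{1}{306361}\right) = \left(-36046 - 20143\right) \left(- \frac{1}{306361}\right) = \left(-56189\right) \left(- \frac{1}{306361}\right) = \frac{56189}{306361}$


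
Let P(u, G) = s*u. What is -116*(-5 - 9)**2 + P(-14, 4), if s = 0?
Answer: -22736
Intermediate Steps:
P(u, G) = 0 (P(u, G) = 0*u = 0)
-116*(-5 - 9)**2 + P(-14, 4) = -116*(-5 - 9)**2 + 0 = -116*(-14)**2 + 0 = -116*196 + 0 = -22736 + 0 = -22736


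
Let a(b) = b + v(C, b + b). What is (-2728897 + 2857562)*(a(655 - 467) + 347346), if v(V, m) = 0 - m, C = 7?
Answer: 44667084070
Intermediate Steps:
v(V, m) = -m
a(b) = -b (a(b) = b - (b + b) = b - 2*b = -b)
(-2728897 + 2857562)*(a(655 - 467) + 347346) = (-2728897 + 2857562)*(-(655 - 467) + 347346) = 128665*(-1*188 + 347346) = 128665*(-188 + 347346) = 128665*347158 = 44667084070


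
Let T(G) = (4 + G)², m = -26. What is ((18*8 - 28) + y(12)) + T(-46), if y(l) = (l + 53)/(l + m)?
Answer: 26255/14 ≈ 1875.4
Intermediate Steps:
y(l) = (53 + l)/(-26 + l) (y(l) = (l + 53)/(l - 26) = (53 + l)/(-26 + l))
((18*8 - 28) + y(12)) + T(-46) = ((18*8 - 28) + (53 + 12)/(-26 + 12)) + (4 - 46)² = ((144 - 28) + 65/(-14)) + (-42)² = (116 - 1/14*65) + 1764 = (116 - 65/14) + 1764 = 1559/14 + 1764 = 26255/14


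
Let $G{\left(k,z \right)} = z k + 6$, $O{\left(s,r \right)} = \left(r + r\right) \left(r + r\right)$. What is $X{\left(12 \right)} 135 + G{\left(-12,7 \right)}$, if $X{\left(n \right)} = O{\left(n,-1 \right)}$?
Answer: $462$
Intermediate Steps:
$O{\left(s,r \right)} = 4 r^{2}$ ($O{\left(s,r \right)} = 2 r 2 r = 4 r^{2}$)
$X{\left(n \right)} = 4$ ($X{\left(n \right)} = 4 \left(-1\right)^{2} = 4 \cdot 1 = 4$)
$G{\left(k,z \right)} = 6 + k z$ ($G{\left(k,z \right)} = k z + 6 = 6 + k z$)
$X{\left(12 \right)} 135 + G{\left(-12,7 \right)} = 4 \cdot 135 + \left(6 - 84\right) = 540 + \left(6 - 84\right) = 540 - 78 = 462$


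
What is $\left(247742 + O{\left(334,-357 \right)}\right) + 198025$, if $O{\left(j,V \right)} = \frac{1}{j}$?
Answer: $\frac{148886179}{334} \approx 4.4577 \cdot 10^{5}$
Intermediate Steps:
$\left(247742 + O{\left(334,-357 \right)}\right) + 198025 = \left(247742 + \frac{1}{334}\right) + 198025 = \frac{82745829}{334} + 198025 = \frac{148886179}{334}$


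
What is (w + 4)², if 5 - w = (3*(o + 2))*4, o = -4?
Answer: 1089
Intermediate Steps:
w = 29 (w = 5 - 3*(-4 + 2)*4 = 5 - 3*(-2)*4 = 5 - (-6)*4 = 5 - 1*(-24) = 5 + 24 = 29)
(w + 4)² = (29 + 4)² = 33² = 1089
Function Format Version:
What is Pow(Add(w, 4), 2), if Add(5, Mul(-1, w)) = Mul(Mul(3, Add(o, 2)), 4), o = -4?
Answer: 1089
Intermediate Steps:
w = 29 (w = Add(5, Mul(-1, Mul(Mul(3, Add(-4, 2)), 4))) = Add(5, Mul(-1, Mul(Mul(3, -2), 4))) = Add(5, Mul(-1, Mul(-6, 4))) = Add(5, Mul(-1, -24)) = Add(5, 24) = 29)
Pow(Add(w, 4), 2) = Pow(Add(29, 4), 2) = Pow(33, 2) = 1089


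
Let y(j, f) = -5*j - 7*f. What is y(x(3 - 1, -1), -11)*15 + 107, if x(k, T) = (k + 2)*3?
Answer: 362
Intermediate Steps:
x(k, T) = 6 + 3*k (x(k, T) = (2 + k)*3 = 6 + 3*k)
y(j, f) = -7*f - 5*j
y(x(3 - 1, -1), -11)*15 + 107 = (-7*(-11) - 5*(6 + 3*(3 - 1)))*15 + 107 = (77 - 5*(6 + 3*2))*15 + 107 = (77 - 5*(6 + 6))*15 + 107 = (77 - 5*12)*15 + 107 = (77 - 60)*15 + 107 = 17*15 + 107 = 255 + 107 = 362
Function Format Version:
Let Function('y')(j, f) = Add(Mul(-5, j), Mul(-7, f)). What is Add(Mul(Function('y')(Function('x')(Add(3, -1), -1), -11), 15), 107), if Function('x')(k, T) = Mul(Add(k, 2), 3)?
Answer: 362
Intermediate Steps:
Function('x')(k, T) = Add(6, Mul(3, k)) (Function('x')(k, T) = Mul(Add(2, k), 3) = Add(6, Mul(3, k)))
Function('y')(j, f) = Add(Mul(-7, f), Mul(-5, j))
Add(Mul(Function('y')(Function('x')(Add(3, -1), -1), -11), 15), 107) = Add(Mul(Add(Mul(-7, -11), Mul(-5, Add(6, Mul(3, Add(3, -1))))), 15), 107) = Add(Mul(Add(77, Mul(-5, Add(6, Mul(3, 2)))), 15), 107) = Add(Mul(Add(77, Mul(-5, Add(6, 6))), 15), 107) = Add(Mul(Add(77, Mul(-5, 12)), 15), 107) = Add(Mul(Add(77, -60), 15), 107) = Add(Mul(17, 15), 107) = Add(255, 107) = 362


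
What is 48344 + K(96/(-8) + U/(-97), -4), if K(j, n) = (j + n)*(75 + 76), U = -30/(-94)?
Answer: 209383487/4559 ≈ 45928.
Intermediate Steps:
U = 15/47 (U = -30*(-1/94) = 15/47 ≈ 0.31915)
K(j, n) = 151*j + 151*n (K(j, n) = (j + n)*151 = 151*j + 151*n)
48344 + K(96/(-8) + U/(-97), -4) = 48344 + (151*(96/(-8) + (15/47)/(-97)) + 151*(-4)) = 48344 + (151*(96*(-⅛) + (15/47)*(-1/97)) - 604) = 48344 + (151*(-12 - 15/4559) - 604) = 48344 + (151*(-54723/4559) - 604) = 48344 + (-8263173/4559 - 604) = 48344 - 11016809/4559 = 209383487/4559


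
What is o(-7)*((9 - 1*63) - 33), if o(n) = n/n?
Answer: -87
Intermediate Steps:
o(n) = 1
o(-7)*((9 - 1*63) - 33) = 1*((9 - 1*63) - 33) = 1*((9 - 63) - 33) = 1*(-54 - 33) = 1*(-87) = -87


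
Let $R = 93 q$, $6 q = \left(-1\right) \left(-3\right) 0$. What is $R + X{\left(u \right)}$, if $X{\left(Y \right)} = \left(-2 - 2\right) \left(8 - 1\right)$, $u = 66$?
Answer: $-28$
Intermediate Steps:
$q = 0$ ($q = \frac{\left(-1\right) \left(-3\right) 0}{6} = \frac{3 \cdot 0}{6} = \frac{1}{6} \cdot 0 = 0$)
$X{\left(Y \right)} = -28$ ($X{\left(Y \right)} = \left(-4\right) 7 = -28$)
$R = 0$ ($R = 93 \cdot 0 = 0$)
$R + X{\left(u \right)} = 0 - 28 = -28$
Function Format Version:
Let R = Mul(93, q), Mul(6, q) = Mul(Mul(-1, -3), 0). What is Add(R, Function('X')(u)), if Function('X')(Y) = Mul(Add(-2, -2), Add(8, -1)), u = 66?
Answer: -28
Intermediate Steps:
q = 0 (q = Mul(Rational(1, 6), Mul(Mul(-1, -3), 0)) = Mul(Rational(1, 6), Mul(3, 0)) = Mul(Rational(1, 6), 0) = 0)
Function('X')(Y) = -28 (Function('X')(Y) = Mul(-4, 7) = -28)
R = 0 (R = Mul(93, 0) = 0)
Add(R, Function('X')(u)) = Add(0, -28) = -28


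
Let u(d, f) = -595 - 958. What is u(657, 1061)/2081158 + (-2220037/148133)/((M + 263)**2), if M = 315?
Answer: -40738227687481/51497073831814588 ≈ -0.00079108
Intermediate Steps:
u(d, f) = -1553
u(657, 1061)/2081158 + (-2220037/148133)/((M + 263)**2) = -1553/2081158 + (-2220037/148133)/((315 + 263)**2) = -1553*1/2081158 + (-2220037*1/148133)/(578**2) = -1553/2081158 - 2220037/148133/334084 = -1553/2081158 - 2220037/148133*1/334084 = -1553/2081158 - 2220037/49488865172 = -40738227687481/51497073831814588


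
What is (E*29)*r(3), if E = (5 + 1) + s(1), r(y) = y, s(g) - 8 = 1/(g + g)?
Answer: 2523/2 ≈ 1261.5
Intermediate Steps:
s(g) = 8 + 1/(2*g) (s(g) = 8 + 1/(g + g) = 8 + 1/(2*g))
E = 29/2 (E = (5 + 1) + (8 + (½)/1) = 6 + (8 + (½)*1) = 6 + (8 + ½) = 6 + 17/2 = 29/2 ≈ 14.500)
(E*29)*r(3) = ((29/2)*29)*3 = (841/2)*3 = 2523/2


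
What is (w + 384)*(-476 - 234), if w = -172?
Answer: -150520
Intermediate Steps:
(w + 384)*(-476 - 234) = (-172 + 384)*(-476 - 234) = 212*(-710) = -150520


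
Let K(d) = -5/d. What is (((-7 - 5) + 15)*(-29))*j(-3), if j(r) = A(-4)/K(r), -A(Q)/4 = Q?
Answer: -4176/5 ≈ -835.20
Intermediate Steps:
A(Q) = -4*Q
j(r) = -16*r/5 (j(r) = (-4*(-4))/((-5/r)) = 16*(-r/5) = -16*r/5)
(((-7 - 5) + 15)*(-29))*j(-3) = (((-7 - 5) + 15)*(-29))*(-16/5*(-3)) = ((-12 + 15)*(-29))*(48/5) = (3*(-29))*(48/5) = -87*48/5 = -4176/5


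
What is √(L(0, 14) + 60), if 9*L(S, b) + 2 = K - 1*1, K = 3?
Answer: 2*√15 ≈ 7.7460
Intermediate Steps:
L(S, b) = 0 (L(S, b) = -2/9 + (3 - 1*1)/9 = -2/9 + (3 - 1)/9 = -2/9 + (⅑)*2 = -2/9 + 2/9 = 0)
√(L(0, 14) + 60) = √(0 + 60) = √60 = 2*√15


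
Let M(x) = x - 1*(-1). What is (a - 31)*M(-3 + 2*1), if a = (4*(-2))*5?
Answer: 0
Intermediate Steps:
a = -40 (a = -8*5 = -40)
M(x) = 1 + x (M(x) = x + 1 = 1 + x)
(a - 31)*M(-3 + 2*1) = (-40 - 31)*(1 + (-3 + 2*1)) = -71*(1 + (-3 + 2)) = -71*(1 - 1) = -71*0 = 0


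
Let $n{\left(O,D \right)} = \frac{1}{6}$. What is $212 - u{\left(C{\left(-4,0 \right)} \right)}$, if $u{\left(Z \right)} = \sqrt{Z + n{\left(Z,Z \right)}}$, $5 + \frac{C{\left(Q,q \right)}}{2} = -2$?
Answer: $212 - \frac{i \sqrt{498}}{6} \approx 212.0 - 3.7193 i$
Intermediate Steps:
$C{\left(Q,q \right)} = -14$ ($C{\left(Q,q \right)} = -10 + 2 \left(-2\right) = -10 - 4 = -14$)
$n{\left(O,D \right)} = \frac{1}{6}$
$u{\left(Z \right)} = \sqrt{\frac{1}{6} + Z}$ ($u{\left(Z \right)} = \sqrt{Z + \frac{1}{6}} = \sqrt{\frac{1}{6} + Z}$)
$212 - u{\left(C{\left(-4,0 \right)} \right)} = 212 - \frac{\sqrt{6 + 36 \left(-14\right)}}{6} = 212 - \frac{\sqrt{6 - 504}}{6} = 212 - \frac{\sqrt{-498}}{6} = 212 - \frac{i \sqrt{498}}{6}$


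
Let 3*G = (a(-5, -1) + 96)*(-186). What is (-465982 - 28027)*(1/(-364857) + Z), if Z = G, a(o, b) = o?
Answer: 1016928985038755/364857 ≈ 2.7872e+9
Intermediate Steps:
G = -5642 (G = ((-5 + 96)*(-186))/3 = (91*(-186))/3 = (⅓)*(-16926) = -5642)
Z = -5642
(-465982 - 28027)*(1/(-364857) + Z) = (-465982 - 28027)*(1/(-364857) - 5642) = -494009*(-1/364857 - 5642) = -494009*(-2058523195/364857) = 1016928985038755/364857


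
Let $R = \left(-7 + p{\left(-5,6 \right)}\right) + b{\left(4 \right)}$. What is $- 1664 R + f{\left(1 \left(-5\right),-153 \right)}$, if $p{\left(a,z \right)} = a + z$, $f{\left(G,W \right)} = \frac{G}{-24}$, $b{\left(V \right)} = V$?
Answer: $\frac{79877}{24} \approx 3328.2$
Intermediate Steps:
$f{\left(G,W \right)} = - \frac{G}{24}$ ($f{\left(G,W \right)} = G \left(- \frac{1}{24}\right) = - \frac{G}{24}$)
$R = -2$ ($R = \left(-7 + \left(-5 + 6\right)\right) + 4 = \left(-7 + 1\right) + 4 = -6 + 4 = -2$)
$- 1664 R + f{\left(1 \left(-5\right),-153 \right)} = \left(-1664\right) \left(-2\right) - \frac{1 \left(-5\right)}{24} = 3328 - - \frac{5}{24} = 3328 + \frac{5}{24} = \frac{79877}{24}$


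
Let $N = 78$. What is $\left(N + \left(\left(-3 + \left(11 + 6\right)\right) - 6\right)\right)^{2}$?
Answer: $7396$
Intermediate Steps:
$\left(N + \left(\left(-3 + \left(11 + 6\right)\right) - 6\right)\right)^{2} = \left(78 + \left(\left(-3 + \left(11 + 6\right)\right) - 6\right)\right)^{2} = \left(78 + \left(\left(-3 + 17\right) - 6\right)\right)^{2} = \left(78 + \left(14 - 6\right)\right)^{2} = \left(78 + 8\right)^{2} = 86^{2} = 7396$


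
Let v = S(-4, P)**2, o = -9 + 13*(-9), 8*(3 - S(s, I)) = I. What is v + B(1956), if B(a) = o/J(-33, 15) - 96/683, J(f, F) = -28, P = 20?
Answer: 12593/2732 ≈ 4.6094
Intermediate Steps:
S(s, I) = 3 - I/8
o = -126 (o = -9 - 117 = -126)
B(a) = 5955/1366 (B(a) = -126/(-28) - 96/683 = -126*(-1/28) - 96*1/683 = 9/2 - 96/683 = 5955/1366)
v = 1/4 (v = (3 - 1/8*20)**2 = (3 - 5/2)**2 = (1/2)**2 = 1/4 ≈ 0.25000)
v + B(1956) = 1/4 + 5955/1366 = 12593/2732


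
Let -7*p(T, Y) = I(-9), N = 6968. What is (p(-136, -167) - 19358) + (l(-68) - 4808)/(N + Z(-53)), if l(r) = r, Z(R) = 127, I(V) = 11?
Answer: -961527247/49665 ≈ -19360.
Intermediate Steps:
p(T, Y) = -11/7 (p(T, Y) = -⅐*11 = -11/7)
(p(-136, -167) - 19358) + (l(-68) - 4808)/(N + Z(-53)) = (-11/7 - 19358) + (-68 - 4808)/(6968 + 127) = -135517/7 - 4876/7095 = -961527247/49665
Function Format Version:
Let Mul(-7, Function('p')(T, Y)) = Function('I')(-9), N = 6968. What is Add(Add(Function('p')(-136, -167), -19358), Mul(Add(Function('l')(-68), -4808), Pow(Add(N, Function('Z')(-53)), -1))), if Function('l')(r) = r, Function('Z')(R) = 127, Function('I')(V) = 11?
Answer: Rational(-961527247, 49665) ≈ -19360.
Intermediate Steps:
Function('p')(T, Y) = Rational(-11, 7) (Function('p')(T, Y) = Mul(Rational(-1, 7), 11) = Rational(-11, 7))
Add(Add(Function('p')(-136, -167), -19358), Mul(Add(Function('l')(-68), -4808), Pow(Add(N, Function('Z')(-53)), -1))) = Add(Add(Rational(-11, 7), -19358), Mul(Add(-68, -4808), Pow(Add(6968, 127), -1))) = Add(Rational(-135517, 7), Mul(-4876, Pow(7095, -1))) = Add(Rational(-135517, 7), Mul(-4876, Rational(1, 7095))) = Add(Rational(-135517, 7), Rational(-4876, 7095)) = Rational(-961527247, 49665)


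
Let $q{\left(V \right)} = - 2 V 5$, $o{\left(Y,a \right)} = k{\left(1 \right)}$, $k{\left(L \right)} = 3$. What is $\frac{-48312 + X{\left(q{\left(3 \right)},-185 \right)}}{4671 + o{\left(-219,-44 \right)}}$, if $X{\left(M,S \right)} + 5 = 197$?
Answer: $- \frac{8020}{779} \approx -10.295$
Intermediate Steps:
$o{\left(Y,a \right)} = 3$
$q{\left(V \right)} = - 10 V$
$X{\left(M,S \right)} = 192$ ($X{\left(M,S \right)} = -5 + 197 = 192$)
$\frac{-48312 + X{\left(q{\left(3 \right)},-185 \right)}}{4671 + o{\left(-219,-44 \right)}} = \frac{-48312 + 192}{4671 + 3} = - \frac{48120}{4674} = \left(-48120\right) \frac{1}{4674} = - \frac{8020}{779}$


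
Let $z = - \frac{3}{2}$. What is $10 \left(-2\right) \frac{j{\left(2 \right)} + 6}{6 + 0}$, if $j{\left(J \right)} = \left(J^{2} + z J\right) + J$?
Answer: $-30$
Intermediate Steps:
$z = - \frac{3}{2}$ ($z = \left(-3\right) \frac{1}{2} = - \frac{3}{2} \approx -1.5$)
$j{\left(J \right)} = J^{2} - \frac{J}{2}$ ($j{\left(J \right)} = \left(J^{2} - \frac{3 J}{2}\right) + J = J^{2} - \frac{J}{2}$)
$10 \left(-2\right) \frac{j{\left(2 \right)} + 6}{6 + 0} = 10 \left(-2\right) \frac{2 \left(- \frac{1}{2} + 2\right) + 6}{6 + 0} = - 20 \frac{2 \cdot \frac{3}{2} + 6}{6} = - 20 \left(3 + 6\right) \frac{1}{6} = - 20 \cdot 9 \cdot \frac{1}{6} = \left(-20\right) \frac{3}{2} = -30$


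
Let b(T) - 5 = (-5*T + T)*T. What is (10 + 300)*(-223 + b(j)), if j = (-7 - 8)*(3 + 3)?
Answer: -10111580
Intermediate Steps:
j = -90 (j = -15*6 = -90)
b(T) = 5 - 4*T**2 (b(T) = 5 + (-5*T + T)*T = 5 + (-4*T)*T = 5 - 4*T**2)
(10 + 300)*(-223 + b(j)) = (10 + 300)*(-223 + (5 - 4*(-90)**2)) = 310*(-223 + (5 - 4*8100)) = 310*(-223 + (5 - 32400)) = 310*(-223 - 32395) = 310*(-32618) = -10111580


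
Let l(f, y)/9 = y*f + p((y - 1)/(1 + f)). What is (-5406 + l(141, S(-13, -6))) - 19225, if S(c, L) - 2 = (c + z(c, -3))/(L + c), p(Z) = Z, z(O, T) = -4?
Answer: -28271612/1349 ≈ -20957.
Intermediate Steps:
S(c, L) = 2 + (-4 + c)/(L + c) (S(c, L) = 2 + (c - 4)/(L + c) = 2 + (-4 + c)/(L + c))
l(f, y) = 9*f*y + 9*(-1 + y)/(1 + f) (l(f, y) = 9*(y*f + (y - 1)/(1 + f)) = 9*(f*y + (-1 + y)/(1 + f)) = 9*f*y + 9*(-1 + y)/(1 + f))
(-5406 + l(141, S(-13, -6))) - 19225 = (-5406 + 9*(-1 + (-4 + 2*(-6) + 3*(-13))/(-6 - 13) + 141*((-4 + 2*(-6) + 3*(-13))/(-6 - 13))*(1 + 141))/(1 + 141)) - 19225 = (-5406 + 9*(-1 + (-4 - 12 - 39)/(-19) + 141*((-4 - 12 - 39)/(-19))*142)/142) - 19225 = (-5406 + 9*(1/142)*(-1 - 1/19*(-55) + 141*(-1/19*(-55))*142)) - 19225 = (-5406 + 9*(1/142)*(-1 + 55/19 + 141*(55/19)*142)) - 19225 = (-5406 + 9*(1/142)*(-1 + 55/19 + 1101210/19)) - 19225 = (-5406 + 9*(1/142)*(1101246/19)) - 19225 = (-5406 + 4955607/1349) - 19225 = -2337087/1349 - 19225 = -28271612/1349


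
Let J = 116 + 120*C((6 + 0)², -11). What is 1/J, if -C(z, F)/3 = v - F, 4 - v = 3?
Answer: -1/4204 ≈ -0.00023787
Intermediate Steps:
v = 1 (v = 4 - 1*3 = 4 - 3 = 1)
C(z, F) = -3 + 3*F (C(z, F) = -3*(1 - F) = -3 + 3*F)
J = -4204 (J = 116 + 120*(-3 + 3*(-11)) = 116 + 120*(-3 - 33) = 116 + 120*(-36) = 116 - 4320 = -4204)
1/J = 1/(-4204) = -1/4204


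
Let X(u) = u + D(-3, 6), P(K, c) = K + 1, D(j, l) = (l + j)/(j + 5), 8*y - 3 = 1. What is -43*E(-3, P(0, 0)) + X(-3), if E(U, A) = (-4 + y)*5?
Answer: 751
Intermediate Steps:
y = 1/2 (y = 3/8 + (1/8)*1 = 3/8 + 1/8 = 1/2 ≈ 0.50000)
D(j, l) = (j + l)/(5 + j)
P(K, c) = 1 + K
E(U, A) = -35/2 (E(U, A) = (-4 + 1/2)*5 = -7/2*5 = -35/2)
X(u) = 3/2 + u (X(u) = u + (-3 + 6)/(5 - 3) = u + 3/2 = 3/2 + u)
-43*E(-3, P(0, 0)) + X(-3) = -43*(-35/2) + (3/2 - 3) = 1505/2 - 3/2 = 751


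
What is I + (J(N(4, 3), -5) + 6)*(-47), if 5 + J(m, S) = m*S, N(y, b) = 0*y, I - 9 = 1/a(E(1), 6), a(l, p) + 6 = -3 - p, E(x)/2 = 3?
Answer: -571/15 ≈ -38.067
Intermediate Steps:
E(x) = 6 (E(x) = 2*3 = 6)
a(l, p) = -9 - p (a(l, p) = -6 + (-3 - p) = -9 - p)
I = 134/15 (I = 9 + 1/(-9 - 1*6) = 9 + 1/(-9 - 6) = 9 + 1/(-15) = 9 - 1/15 = 134/15 ≈ 8.9333)
N(y, b) = 0
J(m, S) = -5 + S*m (J(m, S) = -5 + m*S = -5 + S*m)
I + (J(N(4, 3), -5) + 6)*(-47) = 134/15 + ((-5 - 5*0) + 6)*(-47) = 134/15 + ((-5 + 0) + 6)*(-47) = 134/15 + (-5 + 6)*(-47) = 134/15 + 1*(-47) = 134/15 - 47 = -571/15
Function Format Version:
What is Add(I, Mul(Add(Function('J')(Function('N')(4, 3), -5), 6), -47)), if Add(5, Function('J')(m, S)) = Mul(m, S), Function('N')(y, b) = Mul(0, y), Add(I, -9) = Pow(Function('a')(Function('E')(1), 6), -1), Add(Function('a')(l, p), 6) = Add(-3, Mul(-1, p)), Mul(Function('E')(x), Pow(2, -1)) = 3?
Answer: Rational(-571, 15) ≈ -38.067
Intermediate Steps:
Function('E')(x) = 6 (Function('E')(x) = Mul(2, 3) = 6)
Function('a')(l, p) = Add(-9, Mul(-1, p)) (Function('a')(l, p) = Add(-6, Add(-3, Mul(-1, p))) = Add(-9, Mul(-1, p)))
I = Rational(134, 15) (I = Add(9, Pow(Add(-9, Mul(-1, 6)), -1)) = Add(9, Pow(Add(-9, -6), -1)) = Add(9, Pow(-15, -1)) = Add(9, Rational(-1, 15)) = Rational(134, 15) ≈ 8.9333)
Function('N')(y, b) = 0
Function('J')(m, S) = Add(-5, Mul(S, m)) (Function('J')(m, S) = Add(-5, Mul(m, S)) = Add(-5, Mul(S, m)))
Add(I, Mul(Add(Function('J')(Function('N')(4, 3), -5), 6), -47)) = Add(Rational(134, 15), Mul(Add(Add(-5, Mul(-5, 0)), 6), -47)) = Add(Rational(134, 15), Mul(Add(Add(-5, 0), 6), -47)) = Add(Rational(134, 15), Mul(Add(-5, 6), -47)) = Add(Rational(134, 15), Mul(1, -47)) = Add(Rational(134, 15), -47) = Rational(-571, 15)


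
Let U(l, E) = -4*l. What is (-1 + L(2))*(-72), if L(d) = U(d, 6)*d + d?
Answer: 1080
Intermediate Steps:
L(d) = d - 4*d**2 (L(d) = (-4*d)*d + d = -4*d**2 + d = d - 4*d**2)
(-1 + L(2))*(-72) = (-1 + 2*(1 - 4*2))*(-72) = (-1 + 2*(1 - 8))*(-72) = (-1 + 2*(-7))*(-72) = (-1 - 14)*(-72) = -15*(-72) = 1080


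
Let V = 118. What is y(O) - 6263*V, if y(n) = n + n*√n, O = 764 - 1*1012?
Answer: -739282 - 496*I*√62 ≈ -7.3928e+5 - 3905.5*I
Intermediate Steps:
O = -248 (O = 764 - 1012 = -248)
y(n) = n + n^(3/2)
y(O) - 6263*V = (-248 + (-248)^(3/2)) - 6263*118 = (-248 - 496*I*√62) - 1*739034 = (-248 - 496*I*√62) - 739034 = -739282 - 496*I*√62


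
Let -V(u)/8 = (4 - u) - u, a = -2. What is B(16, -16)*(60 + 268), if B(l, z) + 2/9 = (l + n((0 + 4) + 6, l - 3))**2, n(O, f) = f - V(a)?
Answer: 25531192/9 ≈ 2.8368e+6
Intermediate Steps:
V(u) = -32 + 16*u (V(u) = -8*((4 - u) - u) = -8*(4 - 2*u) = -32 + 16*u)
n(O, f) = 64 + f (n(O, f) = f - (-32 + 16*(-2)) = f - (-32 - 32) = f - 1*(-64) = f + 64 = 64 + f)
B(l, z) = -2/9 + (61 + 2*l)**2 (B(l, z) = -2/9 + (l + (64 + (l - 3)))**2 = -2/9 + (l + (64 + (-3 + l)))**2 = -2/9 + (l + (61 + l))**2 = -2/9 + (61 + 2*l)**2)
B(16, -16)*(60 + 268) = (-2/9 + (61 + 2*16)**2)*(60 + 268) = (-2/9 + (61 + 32)**2)*328 = (-2/9 + 93**2)*328 = (-2/9 + 8649)*328 = (77839/9)*328 = 25531192/9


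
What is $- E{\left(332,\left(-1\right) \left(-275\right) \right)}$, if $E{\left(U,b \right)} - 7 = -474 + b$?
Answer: $192$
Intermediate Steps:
$E{\left(U,b \right)} = -467 + b$ ($E{\left(U,b \right)} = 7 + \left(-474 + b\right) = -467 + b$)
$- E{\left(332,\left(-1\right) \left(-275\right) \right)} = - (-467 - -275) = - (-467 + 275) = \left(-1\right) \left(-192\right) = 192$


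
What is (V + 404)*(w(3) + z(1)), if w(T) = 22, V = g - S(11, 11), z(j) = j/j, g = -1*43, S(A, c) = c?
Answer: 8050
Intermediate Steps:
g = -43
z(j) = 1
V = -54 (V = -43 - 1*11 = -43 - 11 = -54)
(V + 404)*(w(3) + z(1)) = (-54 + 404)*(22 + 1) = 350*23 = 8050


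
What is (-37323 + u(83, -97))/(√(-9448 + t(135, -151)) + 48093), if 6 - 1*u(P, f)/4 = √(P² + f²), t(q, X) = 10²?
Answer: -14583909/18804439 - 1564*√16298/18804439 + 8*I*√38088426/2312945997 + 24866*I*√2337/770981999 ≈ -0.78617 + 0.0015805*I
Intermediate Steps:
t(q, X) = 100
u(P, f) = 24 - 4*√(P² + f²)
(-37323 + u(83, -97))/(√(-9448 + t(135, -151)) + 48093) = (-37323 + (24 - 4*√(83² + (-97)²)))/(√(-9448 + 100) + 48093) = (-37323 + (24 - 4*√(6889 + 9409)))/(√(-9348) + 48093) = (-37323 + (24 - 4*√16298))/(2*I*√2337 + 48093) = (-37299 - 4*√16298)/(48093 + 2*I*√2337)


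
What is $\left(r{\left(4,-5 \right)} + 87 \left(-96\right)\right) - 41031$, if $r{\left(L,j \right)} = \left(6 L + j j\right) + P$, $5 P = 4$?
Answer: $- \frac{246666}{5} \approx -49333.0$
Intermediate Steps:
$P = \frac{4}{5}$ ($P = \frac{1}{5} \cdot 4 = \frac{4}{5} \approx 0.8$)
$r{\left(L,j \right)} = \frac{4}{5} + j^{2} + 6 L$ ($r{\left(L,j \right)} = \left(6 L + j j\right) + \frac{4}{5} = \left(6 L + j^{2}\right) + \frac{4}{5} = \left(j^{2} + 6 L\right) + \frac{4}{5} = \frac{4}{5} + j^{2} + 6 L$)
$\left(r{\left(4,-5 \right)} + 87 \left(-96\right)\right) - 41031 = \left(\left(\frac{4}{5} + \left(-5\right)^{2} + 6 \cdot 4\right) + 87 \left(-96\right)\right) - 41031 = \left(\left(\frac{4}{5} + 25 + 24\right) - 8352\right) - 41031 = \left(\frac{249}{5} - 8352\right) - 41031 = - \frac{41511}{5} - 41031 = - \frac{246666}{5}$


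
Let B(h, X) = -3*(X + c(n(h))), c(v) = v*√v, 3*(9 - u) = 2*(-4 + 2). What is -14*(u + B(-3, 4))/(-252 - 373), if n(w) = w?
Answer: -14/375 + 126*I*√3/625 ≈ -0.037333 + 0.34918*I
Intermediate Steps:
u = 31/3 (u = 9 - 2*(-4 + 2)/3 = 9 - 2*(-2)/3 = 9 - ⅓*(-4) = 9 + 4/3 = 31/3 ≈ 10.333)
c(v) = v^(3/2)
B(h, X) = -3*X - 3*h^(3/2) (B(h, X) = -3*(X + h^(3/2)) = -3*X - 3*h^(3/2))
-14*(u + B(-3, 4))/(-252 - 373) = -14*(31/3 + (-3*4 - (-9)*I*√3))/(-252 - 373) = -14*(31/3 + (-12 - (-9)*I*√3))/(-625) = -14*(31/3 + (-12 + 9*I*√3))*(-1)/625 = -14*(-5/3 + 9*I*√3)*(-1)/625 = -14*(1/375 - 9*I*√3/625) = -14/375 + 126*I*√3/625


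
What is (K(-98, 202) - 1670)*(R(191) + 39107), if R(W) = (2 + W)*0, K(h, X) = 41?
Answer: -63705303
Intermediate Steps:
R(W) = 0
(K(-98, 202) - 1670)*(R(191) + 39107) = (41 - 1670)*(0 + 39107) = -1629*39107 = -63705303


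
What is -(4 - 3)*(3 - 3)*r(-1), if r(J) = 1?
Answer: 0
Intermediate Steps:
-(4 - 3)*(3 - 3)*r(-1) = -(4 - 3)*(3 - 3) = -1*0 = 0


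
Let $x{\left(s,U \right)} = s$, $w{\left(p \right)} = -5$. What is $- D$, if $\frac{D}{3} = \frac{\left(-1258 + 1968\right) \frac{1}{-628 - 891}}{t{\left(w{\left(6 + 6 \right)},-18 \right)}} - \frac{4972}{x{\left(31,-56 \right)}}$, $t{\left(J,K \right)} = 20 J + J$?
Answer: $\frac{5116046}{10633} \approx 481.15$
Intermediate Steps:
$t{\left(J,K \right)} = 21 J$
$D = - \frac{5116046}{10633}$ ($D = 3 \left(\frac{\left(-1258 + 1968\right) \frac{1}{-628 - 891}}{21 \left(-5\right)} - \frac{4972}{31}\right) = 3 \left(\frac{710 \frac{1}{-1519}}{-105} - \frac{4972}{31}\right) = 3 \left(710 \left(- \frac{1}{1519}\right) \left(- \frac{1}{105}\right) - \frac{4972}{31}\right) = 3 \left(\left(- \frac{710}{1519}\right) \left(- \frac{1}{105}\right) - \frac{4972}{31}\right) = 3 \left(\frac{142}{31899} - \frac{4972}{31}\right) = 3 \left(- \frac{5116046}{31899}\right) = - \frac{5116046}{10633} \approx -481.15$)
$- D = \left(-1\right) \left(- \frac{5116046}{10633}\right) = \frac{5116046}{10633}$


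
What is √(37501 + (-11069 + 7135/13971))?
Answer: √5159331128397/13971 ≈ 162.58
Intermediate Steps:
√(37501 + (-11069 + 7135/13971)) = √(37501 - 154637864/13971) = √(369288607/13971) = √5159331128397/13971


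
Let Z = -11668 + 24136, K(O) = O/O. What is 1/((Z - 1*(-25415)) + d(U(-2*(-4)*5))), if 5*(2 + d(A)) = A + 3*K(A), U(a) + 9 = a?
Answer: 5/189439 ≈ 2.6394e-5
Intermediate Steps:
K(O) = 1
U(a) = -9 + a
Z = 12468
d(A) = -7/5 + A/5 (d(A) = -2 + (A + 3*1)/5 = -2 + (A + 3)/5 = -2 + (3 + A)/5 = -2 + (⅗ + A/5) = -7/5 + A/5)
1/((Z - 1*(-25415)) + d(U(-2*(-4)*5))) = 1/((12468 - 1*(-25415)) + (-7/5 + (-9 - 2*(-4)*5)/5)) = 1/((12468 + 25415) + (-7/5 + (-9 + 8*5)/5)) = 1/(37883 + (-7/5 + (-9 + 40)/5)) = 1/(37883 + (-7/5 + (⅕)*31)) = 1/(37883 + (-7/5 + 31/5)) = 1/(37883 + 24/5) = 1/(189439/5) = 5/189439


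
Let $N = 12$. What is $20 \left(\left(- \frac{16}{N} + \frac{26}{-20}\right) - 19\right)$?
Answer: $- \frac{1298}{3} \approx -432.67$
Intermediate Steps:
$20 \left(\left(- \frac{16}{N} + \frac{26}{-20}\right) - 19\right) = 20 \left(\left(- \frac{16}{12} + \frac{26}{-20}\right) - 19\right) = 20 \left(\left(\left(-16\right) \frac{1}{12} + 26 \left(- \frac{1}{20}\right)\right) - 19\right) = 20 \left(\left(- \frac{4}{3} - \frac{13}{10}\right) - 19\right) = 20 \left(- \frac{79}{30} - 19\right) = 20 \left(- \frac{649}{30}\right) = - \frac{1298}{3}$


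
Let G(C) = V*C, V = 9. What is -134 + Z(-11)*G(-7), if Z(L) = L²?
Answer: -7757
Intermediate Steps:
G(C) = 9*C
-134 + Z(-11)*G(-7) = -134 + (-11)²*(9*(-7)) = -134 + 121*(-63) = -134 - 7623 = -7757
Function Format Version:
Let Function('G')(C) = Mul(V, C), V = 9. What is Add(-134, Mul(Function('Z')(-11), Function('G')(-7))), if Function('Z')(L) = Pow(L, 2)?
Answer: -7757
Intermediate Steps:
Function('G')(C) = Mul(9, C)
Add(-134, Mul(Function('Z')(-11), Function('G')(-7))) = Add(-134, Mul(Pow(-11, 2), Mul(9, -7))) = Add(-134, Mul(121, -63)) = Add(-134, -7623) = -7757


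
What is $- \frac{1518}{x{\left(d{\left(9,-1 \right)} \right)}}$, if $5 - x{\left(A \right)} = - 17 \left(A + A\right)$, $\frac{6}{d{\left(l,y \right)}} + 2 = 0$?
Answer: $\frac{1518}{97} \approx 15.649$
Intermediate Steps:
$d{\left(l,y \right)} = -3$ ($d{\left(l,y \right)} = \frac{6}{-2 + 0} = \frac{6}{-2} = 6 \left(- \frac{1}{2}\right) = -3$)
$x{\left(A \right)} = 5 + 34 A$ ($x{\left(A \right)} = 5 - - 17 \left(A + A\right) = 5 - - 17 \cdot 2 A = 5 - - 34 A = 5 + 34 A$)
$- \frac{1518}{x{\left(d{\left(9,-1 \right)} \right)}} = - \frac{1518}{5 + 34 \left(-3\right)} = - \frac{1518}{5 - 102} = - \frac{1518}{-97} = \left(-1518\right) \left(- \frac{1}{97}\right) = \frac{1518}{97}$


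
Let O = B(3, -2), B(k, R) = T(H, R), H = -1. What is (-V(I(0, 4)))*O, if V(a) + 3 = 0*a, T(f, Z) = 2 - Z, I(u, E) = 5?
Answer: 12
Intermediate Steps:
B(k, R) = 2 - R
V(a) = -3 (V(a) = -3 + 0*a = -3 + 0 = -3)
O = 4 (O = 2 - 1*(-2) = 2 + 2 = 4)
(-V(I(0, 4)))*O = -1*(-3)*4 = 3*4 = 12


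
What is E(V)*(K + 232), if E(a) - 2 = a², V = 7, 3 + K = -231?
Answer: -102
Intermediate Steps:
K = -234 (K = -3 - 231 = -234)
E(a) = 2 + a²
E(V)*(K + 232) = (2 + 7²)*(-234 + 232) = (2 + 49)*(-2) = 51*(-2) = -102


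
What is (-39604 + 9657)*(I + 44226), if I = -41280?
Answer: -88223862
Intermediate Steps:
(-39604 + 9657)*(I + 44226) = (-39604 + 9657)*(-41280 + 44226) = -29947*2946 = -88223862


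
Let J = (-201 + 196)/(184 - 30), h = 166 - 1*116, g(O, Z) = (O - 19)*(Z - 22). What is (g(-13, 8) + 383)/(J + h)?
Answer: 42658/2565 ≈ 16.631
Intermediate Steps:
g(O, Z) = (-22 + Z)*(-19 + O) (g(O, Z) = (-19 + O)*(-22 + Z) = (-22 + Z)*(-19 + O))
h = 50 (h = 166 - 116 = 50)
J = -5/154 ≈ -0.032468
(g(-13, 8) + 383)/(J + h) = ((418 - 22*(-13) - 19*8 - 13*8) + 383)/(-5/154 + 50) = ((418 + 286 - 152 - 104) + 383)/(7695/154) = (448 + 383)*(154/7695) = 831*(154/7695) = 42658/2565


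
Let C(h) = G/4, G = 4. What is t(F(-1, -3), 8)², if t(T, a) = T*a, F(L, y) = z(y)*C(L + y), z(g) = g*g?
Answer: 5184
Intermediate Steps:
C(h) = 1 (C(h) = 4/4 = 4*(¼) = 1)
z(g) = g²
F(L, y) = y² (F(L, y) = y²*1 = y²)
t(F(-1, -3), 8)² = ((-3)²*8)² = (9*8)² = 72² = 5184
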